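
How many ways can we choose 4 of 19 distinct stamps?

C(19,4) = 19!/(4! x (19-4)!).

Final answer: C(19,4) = 3876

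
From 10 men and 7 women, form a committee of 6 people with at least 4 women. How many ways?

Sum over valid woman counts:
C(7,4)C(10,2) = 1575
C(7,5)C(10,1) = 210
C(7,6)C(10,0) = 7
Total: 1575 + 210 + 7.

Final answer: 1792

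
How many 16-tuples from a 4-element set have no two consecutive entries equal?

First character: 4 choices. Each subsequent: 3 choices (must differ from the previous one).
Total: 4 x 3^15.

Final answer: 4 x 3^{15} = 57395628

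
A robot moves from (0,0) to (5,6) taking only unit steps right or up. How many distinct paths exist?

Each path has 5 right steps and 6 up steps in some order (11 steps total).
Choose which 6 of the 11 steps are up: C(11,6).

Final answer: C(11,6) = 462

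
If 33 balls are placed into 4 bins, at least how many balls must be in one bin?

By the pigeonhole principle: ceiling(33/4).

Final answer: 9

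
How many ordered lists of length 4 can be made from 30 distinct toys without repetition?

P(30,4) = 30!/(30-4)! = 30!/26!.

Final answer: P(30,4) = 657720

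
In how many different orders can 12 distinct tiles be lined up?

The number of ways to arrange 12 distinct objects is 12!.

Final answer: 12! = 479001600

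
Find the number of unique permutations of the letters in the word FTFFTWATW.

Letters (A:1, F:3, T:3, W:2). Total letters: 9.
Permutations = 9!/(3! x 3! x 2!).

Final answer: 5040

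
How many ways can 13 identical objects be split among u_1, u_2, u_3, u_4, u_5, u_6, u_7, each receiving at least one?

Substitute u'_i = u_i - 1 (so u'_i >= 0). Then sum u'_i = 13 - 7 = 6.
Stars and bars: C(6+7-1, 7-1) = C(12,6).

Final answer: C(12,6) = 924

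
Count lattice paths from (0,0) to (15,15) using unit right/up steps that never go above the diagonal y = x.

Total monotonic paths to (15,15): C(30,15) = 155117520.
Reflecting each bad path at its first crossing gives a bijection with paths to (14,16): C(30,16) = 145422675.
Valid Dyck paths: 155117520 - 145422675.
(Check: C(30,15) - C(30,16) = C(30,15)/16, the Catalan number C_{15}.)

Final answer: C_{15} = 9694845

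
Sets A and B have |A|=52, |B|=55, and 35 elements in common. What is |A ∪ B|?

|A union B| = |A| + |B| - |A intersect B| = 52 + 55 - 35.

Final answer: 72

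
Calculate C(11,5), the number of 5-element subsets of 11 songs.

C(11,5) = 11!/(5! x 6!).

Final answer: \binom{11}{5} = 462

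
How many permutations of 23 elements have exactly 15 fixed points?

Choose which 15 elements are fixed: C(23,15) = 490314.
Derange the remaining 8 using D(j) = (j-1)(D(j-1) + D(j-2)), D(0)=1, D(1)=0: D(2)=1, D(3)=2, D(4)=9, D(5)=44, D(6)=265, D(7)=1854, D(8)=14833.
Total: 490314 x 14833.

Final answer: C(23,15) D(8) = 7272827562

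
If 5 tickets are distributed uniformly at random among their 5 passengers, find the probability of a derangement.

Use the recurrence D(n) = (n-1)(D(n-1) + D(n-2)) with D(0)=1, D(1)=0.
Building up: D(2)=1, D(3)=2, D(4)=9, D(5)=44.
Total arrangements: 5! = 120.
Probability = D(5)/5! = 11/30.

Final answer: D(5)/5! = 44/120 = 0.366667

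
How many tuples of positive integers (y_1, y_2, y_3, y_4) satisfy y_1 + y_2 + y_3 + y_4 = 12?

Substitute y'_i = y_i - 1 (so y'_i >= 0). Then sum y'_i = 12 - 4 = 8.
Stars and bars: C(8+4-1, 4-1) = C(11,3).

Final answer: C(11,3) = 165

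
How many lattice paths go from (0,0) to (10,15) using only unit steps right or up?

Each path has 10 right steps and 15 up steps in some order (25 steps total).
Choose which 15 of the 25 steps are up: C(25,15).

Final answer: C(25,15) = 3268760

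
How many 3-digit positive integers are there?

These are the integers in [10^2, 10^3), so the count is 10^3 - 10^2 = 9 x 10^2.

Final answer: 900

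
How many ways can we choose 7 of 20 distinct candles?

C(20,7) = 20!/(7! x (20-7)!).

Final answer: C(20,7) = 77520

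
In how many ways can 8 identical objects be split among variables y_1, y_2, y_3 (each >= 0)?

Stars and bars with 8 stars and 2 bars:
C(8+3-1, 3-1) = C(10,2).

Final answer: C(10,2) = 45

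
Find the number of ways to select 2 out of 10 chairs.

C(10,2) = 10!/(2! x (10-2)!).

Final answer: C(10,2) = 45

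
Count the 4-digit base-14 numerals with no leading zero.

These are the integers in [14^3, 14^4), so the count is 14^4 - 14^3 = 13 x 14^3.

Final answer: 35672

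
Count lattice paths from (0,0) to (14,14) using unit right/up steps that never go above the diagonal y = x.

Total monotonic paths to (14,14): C(28,14) = 40116600.
Reflecting each bad path at its first crossing gives a bijection with paths to (13,15): C(28,15) = 37442160.
Valid Dyck paths: 40116600 - 37442160.
(Equivalently, C_{14} = C(28,14)/15 = 40116600/15.)

Final answer: C_{14} = 2674440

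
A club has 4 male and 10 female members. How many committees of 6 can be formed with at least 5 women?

Sum over valid woman counts:
C(10,5)C(4,1) = 1008
C(10,6)C(4,0) = 210
Total: 1008 + 210.

Final answer: 1218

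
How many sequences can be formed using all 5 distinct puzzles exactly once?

The number of ways to arrange 5 distinct objects is 5!.

Final answer: 5! = 120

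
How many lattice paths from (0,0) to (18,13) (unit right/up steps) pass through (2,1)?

Paths (0,0)->(2,1): C(3,1) = 3.
Paths (2,1)->(18,13): C(28,12) = 30421755.
By multiplication principle: 3 x 30421755.

Final answer: 91265265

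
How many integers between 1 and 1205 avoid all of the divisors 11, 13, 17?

|div by 11|=109, |div by 13|=92, |div by 17|=70.
|div by 11&13|=8, |div by 11&17|=6, |div by 13&17|=5, |div by all|=0.
By inclusion-exclusion, divisible by at least one: 109+92+70-8-6-5+0 = 252.
Not divisible by any: 1205 - 252.

Final answer: 953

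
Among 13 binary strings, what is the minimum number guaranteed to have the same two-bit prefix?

There are 4 possible values for two-bit prefix. With 13 binary strings and 4 categories, by pigeonhole: ceiling(13/4).

Final answer: 4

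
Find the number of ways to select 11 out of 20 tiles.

C(20,11) = 20!/(11! x 9!).

Final answer: \binom{20}{11} = 167960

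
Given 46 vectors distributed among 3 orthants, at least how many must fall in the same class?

By pigeonhole with 46 objects and 3 categories: ceiling(46/3).

Final answer: 16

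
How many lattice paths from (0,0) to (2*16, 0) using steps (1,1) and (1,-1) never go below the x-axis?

Total monotonic paths to (16,16): C(32,16) = 601080390.
By the reflection principle, paths that go above the diagonal number C(32,17) = 565722720.
Valid Dyck paths: 601080390 - 565722720.
(These counts are the Catalan numbers.)

Final answer: C_{16} = 35357670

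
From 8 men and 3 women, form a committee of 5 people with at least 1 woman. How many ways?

Sum over valid woman counts:
C(3,1)C(8,4) = 210
C(3,2)C(8,3) = 168
C(3,3)C(8,2) = 28
Total: 210 + 168 + 28.

Final answer: 406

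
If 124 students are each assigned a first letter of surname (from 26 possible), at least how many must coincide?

There are 26 possible values for first letter of surname. With 124 students and 26 categories, by pigeonhole: ceiling(124/26).

Final answer: 5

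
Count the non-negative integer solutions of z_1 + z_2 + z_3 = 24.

Stars and bars with 24 stars and 2 bars:
C(24+3-1, 3-1) = C(26,2).

Final answer: C(26,2) = 325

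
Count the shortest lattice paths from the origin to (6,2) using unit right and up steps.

Each path has 6 right steps and 2 up steps in some order (8 steps total).
Choose which 2 of the 8 steps are up: C(8,2).

Final answer: C(8,2) = 28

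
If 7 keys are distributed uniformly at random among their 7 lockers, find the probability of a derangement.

Use the recurrence D(n) = (n-1)(D(n-1) + D(n-2)) with D(0)=1, D(1)=0.
Building up: D(2)=1, D(3)=2, D(4)=9, D(5)=44, D(6)=265, D(7)=1854.
Total arrangements: 7! = 5040.
Probability = D(7)/7! = 103/280.

Final answer: D(7)/7! = 1854/5040 = 0.367857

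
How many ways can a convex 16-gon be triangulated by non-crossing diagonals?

This is counted by the nth Catalan number C_n. Here n = 16 - 2 = 14.
C_n = (2n)!/(n!(n+1)!), so C_{14} = 28!/(14! x 15!) = C(28,14)/15 = 40116600/15.

Final answer: C_{14} = 2674440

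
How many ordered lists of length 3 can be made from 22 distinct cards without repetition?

P(22,3) = 22!/(22-3)! = 22!/19!.

Final answer: P(22,3) = 9240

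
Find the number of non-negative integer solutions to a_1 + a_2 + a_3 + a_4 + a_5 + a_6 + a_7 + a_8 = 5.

Stars and bars with 5 stars and 7 bars:
C(5+8-1, 8-1) = C(12,7).

Final answer: C(12,7) = 792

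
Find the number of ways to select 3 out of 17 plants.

C(17,3) = 17!/(3! x 14!).

Final answer: \binom{17}{3} = 680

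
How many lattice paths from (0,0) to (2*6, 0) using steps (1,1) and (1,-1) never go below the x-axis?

Total monotonic paths to (6,6): C(12,6) = 924.
A path is bad iff it touches y = x + 1; reflecting its initial segment maps bad paths bijectively onto all paths to (5,7), of which there are C(12,7) = 792.
Valid Dyck paths: 924 - 792.
(These counts are the Catalan numbers.)

Final answer: C_{6} = 132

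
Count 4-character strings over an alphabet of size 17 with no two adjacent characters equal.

Let g(n) count such strings. g(1) = 17, and each valid string of length n-1 extends in 16 ways (any symbol but the last), so g(n) = 16 g(n-1).
Total: g(4) = 17 x 16^3.

Final answer: 17 x 16^{3} = 69632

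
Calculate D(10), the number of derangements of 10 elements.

Use the recurrence D(n) = (n-1)(D(n-1) + D(n-2)) with D(0)=1, D(1)=0.
Building up: D(2)=1, D(3)=2, D(4)=9, D(5)=44, D(6)=265, D(7)=1854, D(8)=14833, D(9)=133496.
D(10) = 9 x (D(9) + D(8)) = 9 x (133496 + 14833).

Final answer: D(10) = 1334961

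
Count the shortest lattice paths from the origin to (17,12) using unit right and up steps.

Each path has 17 right steps and 12 up steps in some order (29 steps total).
Choose which 12 of the 29 steps are up: C(29,12).

Final answer: C(29,12) = 51895935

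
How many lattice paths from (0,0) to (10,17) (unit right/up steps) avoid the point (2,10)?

Total paths to (10,17): C(27,17) = 8436285.
Paths through (2,10): C(12,10) x C(15,7) = 424710.
Avoiding (2,10): 8436285 - 424710.

Final answer: 8011575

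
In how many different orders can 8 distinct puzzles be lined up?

The number of ways to arrange 8 distinct objects is 8!.

Final answer: 8! = 40320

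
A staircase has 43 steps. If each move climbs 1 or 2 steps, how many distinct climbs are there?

Condition on the final move: it is a 1-step (f(n-1) ways to get there) or a 2-step (f(n-2) ways), so f(n) = f(n-1) + f(n-2), with f(1)=1, f(2)=2.
Iterating the recurrence: f(1)=1, f(2)=2, f(3)=3, f(4)=5, f(5)=8, f(6)=13, f(7)=21, f(8)=34, f(9)=55, f(10)=89, f(11)=144, f(12)=233, f(13)=377, f(14)=610, f(15)=987, f(16)=1597, f(17)=2584, f(18)=4181, f(19)=6765, f(20)=10946, f(21)=17711, f(22)=28657, f(23)=46368, f(24)=75025, f(25)=121393, f(26)=196418, f(27)=317811, f(28)=514229, f(29)=832040, f(30)=1346269, f(31)=2178309, f(32)=3524578, f(33)=5702887, f(34)=9227465, f(35)=14930352, f(36)=24157817, f(37)=39088169, f(38)=63245986, f(39)=102334155, f(40)=165580141, f(41)=267914296, f(42)=433494437, f(43)=701408733.

Final answer: 701408733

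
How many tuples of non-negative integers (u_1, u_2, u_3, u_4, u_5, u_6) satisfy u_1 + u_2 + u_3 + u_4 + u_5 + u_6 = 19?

Stars and bars with 19 stars and 5 bars:
C(19+6-1, 6-1) = C(24,5).

Final answer: C(24,5) = 42504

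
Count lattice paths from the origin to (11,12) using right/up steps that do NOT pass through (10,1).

Total paths to (11,12): C(23,12) = 1352078.
Paths through (10,1): C(11,1) x C(12,11) = 132.
Avoiding (10,1): 1352078 - 132.

Final answer: 1351946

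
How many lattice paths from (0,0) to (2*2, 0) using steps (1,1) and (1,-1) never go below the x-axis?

Total monotonic paths to (2,2): C(4,2) = 6.
A path is bad iff it touches y = x + 1; reflecting its initial segment maps bad paths bijectively onto all paths to (1,3), of which there are C(4,3) = 4.
Valid Dyck paths: 6 - 4.
(Equivalently, C_{2} = C(4,2)/3 = 6/3.)

Final answer: C_{2} = 2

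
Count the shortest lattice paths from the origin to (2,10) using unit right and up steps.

Each path has 2 right steps and 10 up steps in some order (12 steps total).
Choose which 10 of the 12 steps are up: C(12,10).

Final answer: C(12,10) = 66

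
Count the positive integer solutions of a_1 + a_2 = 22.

Substitute a'_i = a_i - 1 (so a'_i >= 0). Then sum a'_i = 22 - 2 = 20.
Stars and bars: C(20+2-1, 2-1) = C(21,1).

Final answer: C(21,1) = 21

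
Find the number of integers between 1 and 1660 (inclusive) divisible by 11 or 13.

Multiples of 11: 150. Multiples of 13: 127. Of both (lcm=143): 11.
By inclusion-exclusion: 150 + 127 - 11.

Final answer: 266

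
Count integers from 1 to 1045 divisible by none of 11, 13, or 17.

|div by 11|=95, |div by 13|=80, |div by 17|=61.
|div by 11&13|=7, |div by 11&17|=5, |div by 13&17|=4, |div by all|=0.
By inclusion-exclusion, divisible by at least one: 95+80+61-7-5-4+0 = 220.
Not divisible by any: 1045 - 220.

Final answer: 825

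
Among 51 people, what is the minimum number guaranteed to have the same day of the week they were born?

There are 7 possible values for day of the week they were born. With 51 people and 7 categories, by pigeonhole: ceiling(51/7).

Final answer: 8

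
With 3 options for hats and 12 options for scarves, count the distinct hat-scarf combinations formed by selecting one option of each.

By the multiplication principle: 3 x 12.

Final answer: 36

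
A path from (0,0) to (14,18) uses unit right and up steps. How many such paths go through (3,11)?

Paths (0,0)->(3,11): C(14,11) = 364.
Paths (3,11)->(14,18): C(18,7) = 31824.
By multiplication principle: 364 x 31824.

Final answer: 11583936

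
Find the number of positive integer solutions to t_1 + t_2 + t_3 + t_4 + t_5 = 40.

Substitute t'_i = t_i - 1 (so t'_i >= 0). Then sum t'_i = 40 - 5 = 35.
Stars and bars: C(35+5-1, 5-1) = C(39,4).

Final answer: C(39,4) = 82251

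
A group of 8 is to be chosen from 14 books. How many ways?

C(14,8) = 14!/(8! x 6!).

Final answer: \binom{14}{8} = 3003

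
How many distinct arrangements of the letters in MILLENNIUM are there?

Letters (E:1, I:2, L:2, M:2, N:2, U:1). Total letters: 10.
Permutations = 10!/(2! x 2! x 2! x 2!).

Final answer: 226800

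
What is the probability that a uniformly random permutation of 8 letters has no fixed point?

Derangements satisfy D(n) = (n-1)(D(n-1) + D(n-2)), starting from D(0)=1, D(1)=0.
Building up: D(2)=1, D(3)=2, D(4)=9, D(5)=44, D(6)=265, D(7)=1854, D(8)=14833.
Total arrangements: 8! = 40320.
Probability = D(8)/8! = 2119/5760.

Final answer: D(8)/8! = 14833/40320 = 0.367882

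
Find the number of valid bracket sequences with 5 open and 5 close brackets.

This is counted by the nth Catalan number C_n. Here n = 5 (pairs).
C_n = (2n)!/(n!(n+1)!), so C_{5} = 10!/(5! x 6!) = C(10,5)/6 = 252/6.

Final answer: C_{5} = 42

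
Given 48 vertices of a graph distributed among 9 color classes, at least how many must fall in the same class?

By pigeonhole with 48 objects and 9 categories: ceiling(48/9).

Final answer: 6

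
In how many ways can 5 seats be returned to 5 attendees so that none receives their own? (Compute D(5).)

D(n) = (n-1)(D(n-1) + D(n-2)), D(0)=1, D(1)=0.
D(2) = 1 x (0 + 1) = 1
D(3) = 2 x (1 + 0) = 2
D(4) = 3 x (2 + 1) = 9
D(5) = 4 x (D(4) + D(3)) = 4 x (9 + 2)

Final answer: D(5) = 44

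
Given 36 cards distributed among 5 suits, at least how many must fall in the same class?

By pigeonhole with 36 objects and 5 categories: ceiling(36/5).

Final answer: 8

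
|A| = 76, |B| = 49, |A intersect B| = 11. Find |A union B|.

|A union B| = |A| + |B| - |A intersect B| = 76 + 49 - 11.

Final answer: 114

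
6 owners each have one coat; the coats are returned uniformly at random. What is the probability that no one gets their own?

Use the recurrence D(n) = (n-1)(D(n-1) + D(n-2)) with D(0)=1, D(1)=0.
Building up: D(2)=1, D(3)=2, D(4)=9, D(5)=44, D(6)=265.
Total arrangements: 6! = 720.
Probability = D(6)/6! = 53/144.

Final answer: D(6)/6! = 265/720 = 0.368056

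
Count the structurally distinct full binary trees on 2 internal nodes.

This is counted by the nth Catalan number C_n. Here n = 2.
C_n = (2n)!/(n!(n+1)!), so C_{2} = 4!/(2! x 3!) = C(4,2)/3 = 6/3.

Final answer: C_{2} = 2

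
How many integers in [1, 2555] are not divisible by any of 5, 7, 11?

|div by 5|=511, |div by 7|=365, |div by 11|=232.
|div by 5&7|=73, |div by 5&11|=46, |div by 7&11|=33, |div by all|=6.
By inclusion-exclusion, divisible by at least one: 511+365+232-73-46-33+6 = 962.
Not divisible by any: 2555 - 962.

Final answer: 1593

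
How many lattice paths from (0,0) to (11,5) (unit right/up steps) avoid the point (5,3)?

Total paths to (11,5): C(16,5) = 4368.
Paths through (5,3): C(8,3) x C(8,2) = 1568.
Avoiding (5,3): 4368 - 1568.

Final answer: 2800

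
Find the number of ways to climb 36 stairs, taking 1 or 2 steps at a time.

Condition on the final move: it is a 1-step (f(n-1) ways to get there) or a 2-step (f(n-2) ways), so f(n) = f(n-1) + f(n-2), with f(1)=1, f(2)=2.
Building up term by term: f(1)=1, f(2)=2, f(3)=3, f(4)=5, f(5)=8, f(6)=13, f(7)=21, f(8)=34, f(9)=55, f(10)=89, f(11)=144, f(12)=233, f(13)=377, f(14)=610, f(15)=987, f(16)=1597, f(17)=2584, f(18)=4181, f(19)=6765, f(20)=10946, f(21)=17711, f(22)=28657, f(23)=46368, f(24)=75025, f(25)=121393, f(26)=196418, f(27)=317811, f(28)=514229, f(29)=832040, f(30)=1346269, f(31)=2178309, f(32)=3524578, f(33)=5702887, f(34)=9227465, f(35)=14930352, f(36)=24157817.

Final answer: 24157817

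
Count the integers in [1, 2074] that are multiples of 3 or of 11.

Multiples of 3: 691. Multiples of 11: 188. Of both (lcm=33): 62.
By inclusion-exclusion: 691 + 188 - 62.

Final answer: 817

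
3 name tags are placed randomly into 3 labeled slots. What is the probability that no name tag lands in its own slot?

D(n) = (n-1)(D(n-1) + D(n-2)), D(0)=1, D(1)=0.
Building up: D(2)=1, D(3)=2.
Total arrangements: 3! = 6.
Probability = D(3)/3! = 1/3.

Final answer: D(3)/3! = 2/6 = 0.333333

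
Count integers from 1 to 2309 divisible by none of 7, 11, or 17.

|div by 7|=329, |div by 11|=209, |div by 17|=135.
|div by 7&11|=29, |div by 7&17|=19, |div by 11&17|=12, |div by all|=1.
By inclusion-exclusion, divisible by at least one: 329+209+135-29-19-12+1 = 614.
Not divisible by any: 2309 - 614.

Final answer: 1695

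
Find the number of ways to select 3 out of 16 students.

C(16,3) = 16!/(3! x (16-3)!).

Final answer: C(16,3) = 560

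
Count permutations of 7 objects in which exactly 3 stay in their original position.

Choose which 3 elements are fixed: C(7,3) = 35.
Derange the remaining 4 using D(j) = (j-1)(D(j-1) + D(j-2)), D(0)=1, D(1)=0: D(2)=1, D(3)=2, D(4)=9.
Total: 35 x 9.

Final answer: C(7,3) D(4) = 315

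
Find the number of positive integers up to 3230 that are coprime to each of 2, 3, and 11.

|div by 2|=1615, |div by 3|=1076, |div by 11|=293.
|div by 2&3|=538, |div by 2&11|=146, |div by 3&11|=97, |div by all|=48.
By inclusion-exclusion, divisible by at least one: 1615+1076+293-538-146-97+48 = 2251.
Not divisible by any: 3230 - 2251.

Final answer: 979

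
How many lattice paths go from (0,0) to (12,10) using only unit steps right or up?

Each path has 12 right steps and 10 up steps in some order (22 steps total).
Choose which 10 of the 22 steps are up: C(22,10).

Final answer: C(22,10) = 646646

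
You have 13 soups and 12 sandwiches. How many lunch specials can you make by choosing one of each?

By the multiplication principle: 13 x 12.

Final answer: 156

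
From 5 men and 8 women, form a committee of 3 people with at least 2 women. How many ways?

Sum over valid woman counts:
C(8,2)C(5,1) = 140
C(8,3)C(5,0) = 56
Total: 140 + 56.

Final answer: 196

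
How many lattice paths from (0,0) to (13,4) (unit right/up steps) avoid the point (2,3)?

Total paths to (13,4): C(17,4) = 2380.
Paths through (2,3): C(5,3) x C(12,1) = 120.
Avoiding (2,3): 2380 - 120.

Final answer: 2260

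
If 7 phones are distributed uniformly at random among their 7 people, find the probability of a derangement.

Derangements satisfy D(n) = (n-1)(D(n-1) + D(n-2)), starting from D(0)=1, D(1)=0.
Building up: D(2)=1, D(3)=2, D(4)=9, D(5)=44, D(6)=265, D(7)=1854.
Total arrangements: 7! = 5040.
Probability = D(7)/7! = 103/280.

Final answer: D(7)/7! = 1854/5040 = 0.367857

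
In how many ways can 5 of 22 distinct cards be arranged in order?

P(22,5) = 22!/(22-5)! = 22!/17!.

Final answer: P(22,5) = 3160080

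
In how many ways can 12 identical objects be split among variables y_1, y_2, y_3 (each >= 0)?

Stars and bars with 12 stars and 2 bars:
C(12+3-1, 3-1) = C(14,2).

Final answer: C(14,2) = 91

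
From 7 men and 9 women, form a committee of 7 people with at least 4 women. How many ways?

Sum over valid woman counts:
C(9,4)C(7,3) = 4410
C(9,5)C(7,2) = 2646
C(9,6)C(7,1) = 588
C(9,7)C(7,0) = 36
Total: 4410 + 2646 + 588 + 36.

Final answer: 7680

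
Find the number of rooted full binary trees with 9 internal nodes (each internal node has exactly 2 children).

This is counted by the nth Catalan number C_n. Here n = 9.
Using C_0 = 1 and C_(k+1) = C_k x 2(2k+1)/(k+2), build up term by term: C_1=1, C_2=2, C_3=5, C_4=14, C_5=42, C_6=132, C_7=429, C_8=1430, C_9=4862.

Final answer: C_{9} = 4862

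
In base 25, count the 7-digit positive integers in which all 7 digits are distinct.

The leading digit has 24 choices (anything but zero); the next has 24 (anything but the first), then 23, and so on, one fewer each time.
Total: 24 x 24 x 23 x 22 x 21 x 20 x 19.

Final answer: 2325818880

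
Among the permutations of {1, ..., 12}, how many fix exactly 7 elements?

Choose which 7 elements are fixed: C(12,7) = 792.
Derange the remaining 5 using D(j) = (j-1)(D(j-1) + D(j-2)), D(0)=1, D(1)=0: D(2)=1, D(3)=2, D(4)=9, D(5)=44.
Total: 792 x 44.

Final answer: C(12,7) D(5) = 34848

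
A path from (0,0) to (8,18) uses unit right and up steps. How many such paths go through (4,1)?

Paths (0,0)->(4,1): C(5,1) = 5.
Paths (4,1)->(8,18): C(21,17) = 5985.
By multiplication principle: 5 x 5985.

Final answer: 29925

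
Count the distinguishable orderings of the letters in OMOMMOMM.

Letters (M:5, O:3). Total letters: 8.
Permutations = 8!/(5! x 3!).

Final answer: 56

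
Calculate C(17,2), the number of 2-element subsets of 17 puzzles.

C(17,2) = 17!/(2! x (17-2)!).

Final answer: C(17,2) = 136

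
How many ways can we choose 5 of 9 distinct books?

C(9,5) = 9!/(5! x 4!).

Final answer: \binom{9}{5} = 126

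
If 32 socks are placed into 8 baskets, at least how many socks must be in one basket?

By the pigeonhole principle: ceiling(32/8).

Final answer: 4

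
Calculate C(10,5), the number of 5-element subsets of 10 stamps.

C(10,5) = 10!/(5! x (10-5)!).

Final answer: C(10,5) = 252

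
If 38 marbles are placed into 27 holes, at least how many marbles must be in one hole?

By the pigeonhole principle: ceiling(38/27).

Final answer: 2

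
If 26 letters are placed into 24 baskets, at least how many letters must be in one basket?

By the pigeonhole principle: ceiling(26/24).

Final answer: 2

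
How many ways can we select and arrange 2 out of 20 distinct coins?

P(20,2) = 20!/(20-2)! = 20!/18!.

Final answer: P(20,2) = 380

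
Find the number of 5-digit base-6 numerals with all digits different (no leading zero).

The leading digit has 5 choices (anything but zero); the next has 5 (anything but the first), then 4, and so on, one fewer each time.
Total: 5 x 5 x 4 x 3 x 2.

Final answer: 600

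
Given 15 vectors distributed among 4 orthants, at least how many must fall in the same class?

By pigeonhole with 15 objects and 4 categories: ceiling(15/4).

Final answer: 4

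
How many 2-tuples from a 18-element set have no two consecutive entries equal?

Let g(n) count such strings. g(1) = 18, and each valid string of length n-1 extends in 17 ways (any symbol but the last), so g(n) = 17 g(n-1).
Total: g(2) = 18 x 17^1.

Final answer: 18 x 17^{1} = 306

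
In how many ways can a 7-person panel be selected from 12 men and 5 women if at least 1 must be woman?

Sum over valid woman counts:
C(5,1)C(12,6) = 4620
C(5,2)C(12,5) = 7920
C(5,3)C(12,4) = 4950
C(5,4)C(12,3) = 1100
C(5,5)C(12,2) = 66
Total: 4620 + 7920 + 4950 + 1100 + 66.

Final answer: 18656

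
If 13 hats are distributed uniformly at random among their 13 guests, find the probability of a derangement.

Use the recurrence D(n) = (n-1)(D(n-1) + D(n-2)) with D(0)=1, D(1)=0.
Building up: D(2)=1, D(3)=2, D(4)=9, D(5)=44, D(6)=265, D(7)=1854, D(8)=14833, D(9)=133496, D(10)=1334961, D(11)=14684570, D(12)=176214841, D(13)=2290792932.
Total arrangements: 13! = 6227020800.
Probability = D(13)/13! = 63633137/172972800.

Final answer: D(13)/13! = 2290792932/6227020800 = 0.367879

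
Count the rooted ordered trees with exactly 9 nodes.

This is a standard Catalan-number count: the answer is C_n. Here n = 9 - 1 = 8.
C_n = (2n)!/(n!(n+1)!), so C_{8} = 16!/(8! x 9!) = C(16,8)/9 = 12870/9.

Final answer: C_{8} = 1430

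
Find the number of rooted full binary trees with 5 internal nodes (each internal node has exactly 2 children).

The structures are counted by the Catalan number C_n. Here n = 5.
C_n = C(2n,n) - C(2n,n+1), so C_{5} = C(10,5) - C(10,6) = 252 - 210.

Final answer: C_{5} = 42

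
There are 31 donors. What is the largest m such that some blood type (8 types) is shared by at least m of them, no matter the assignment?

There are 8 possible values for blood type (8 types). With 31 donors and 8 categories, by pigeonhole: ceiling(31/8).

Final answer: 4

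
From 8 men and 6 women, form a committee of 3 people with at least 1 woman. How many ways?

Sum over valid woman counts:
C(6,1)C(8,2) = 168
C(6,2)C(8,1) = 120
C(6,3)C(8,0) = 20
Total: 168 + 120 + 20.

Final answer: 308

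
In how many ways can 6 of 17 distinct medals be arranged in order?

P(17,6) = 17!/(17-6)! = 17!/11!.

Final answer: P(17,6) = 8910720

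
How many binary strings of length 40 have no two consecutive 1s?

Let a(n) count valid strings. If the last bit is 0 the prefix is any valid string of length n-1; if it is 1 the string must end in 01 with a valid prefix of length n-2. So a(n) = a(n-1) + a(n-2), a(1)=2, a(2)=3.
Building up term by term: a(1)=2, a(2)=3, a(3)=5, a(4)=8, a(5)=13, a(6)=21, a(7)=34, a(8)=55, a(9)=89, a(10)=144, a(11)=233, a(12)=377, a(13)=610, a(14)=987, a(15)=1597, a(16)=2584, a(17)=4181, a(18)=6765, a(19)=10946, a(20)=17711, a(21)=28657, a(22)=46368, a(23)=75025, a(24)=121393, a(25)=196418, a(26)=317811, a(27)=514229, a(28)=832040, a(29)=1346269, a(30)=2178309, a(31)=3524578, a(32)=5702887, a(33)=9227465, a(34)=14930352, a(35)=24157817, a(36)=39088169, a(37)=63245986, a(38)=102334155, a(39)=165580141, a(40)=267914296.

Final answer: 267914296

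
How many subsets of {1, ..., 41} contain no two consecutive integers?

Condition on whether n belongs to the subset: if not, any valid subset of {1, ..., n-1} works (a(n-1)); if so, n-1 is excluded and the rest is a valid subset of {1, ..., n-2} (a(n-2)). Hence a(n) = a(n-1) + a(n-2), a(1)=2, a(2)=3.
Building up term by term: a(1)=2, a(2)=3, a(3)=5, a(4)=8, a(5)=13, a(6)=21, a(7)=34, a(8)=55, a(9)=89, a(10)=144, a(11)=233, a(12)=377, a(13)=610, a(14)=987, a(15)=1597, a(16)=2584, a(17)=4181, a(18)=6765, a(19)=10946, a(20)=17711, a(21)=28657, a(22)=46368, a(23)=75025, a(24)=121393, a(25)=196418, a(26)=317811, a(27)=514229, a(28)=832040, a(29)=1346269, a(30)=2178309, a(31)=3524578, a(32)=5702887, a(33)=9227465, a(34)=14930352, a(35)=24157817, a(36)=39088169, a(37)=63245986, a(38)=102334155, a(39)=165580141, a(40)=267914296, a(41)=433494437.

Final answer: 433494437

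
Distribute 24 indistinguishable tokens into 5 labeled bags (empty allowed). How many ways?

Stars and bars: C(n+k-1, k-1) = C(28,4).

Final answer: C(28,4) = 20475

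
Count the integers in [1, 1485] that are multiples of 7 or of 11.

Multiples of 7: 212. Multiples of 11: 135. Of both (lcm=77): 19.
By inclusion-exclusion: 212 + 135 - 19.

Final answer: 328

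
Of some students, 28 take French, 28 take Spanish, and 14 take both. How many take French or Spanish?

|A union B| = |A| + |B| - |A intersect B| = 28 + 28 - 14.

Final answer: 42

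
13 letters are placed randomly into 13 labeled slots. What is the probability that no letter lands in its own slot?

Derangements satisfy D(n) = (n-1)(D(n-1) + D(n-2)), starting from D(0)=1, D(1)=0.
Building up: D(2)=1, D(3)=2, D(4)=9, D(5)=44, D(6)=265, D(7)=1854, D(8)=14833, D(9)=133496, D(10)=1334961, D(11)=14684570, D(12)=176214841, D(13)=2290792932.
Total arrangements: 13! = 6227020800.
Probability = D(13)/13! = 63633137/172972800.

Final answer: D(13)/13! = 2290792932/6227020800 = 0.367879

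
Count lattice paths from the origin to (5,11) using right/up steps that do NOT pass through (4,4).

Total paths to (5,11): C(16,11) = 4368.
Paths through (4,4): C(8,4) x C(8,7) = 560.
Avoiding (4,4): 4368 - 560.

Final answer: 3808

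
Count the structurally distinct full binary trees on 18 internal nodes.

The structures are counted by the Catalan number C_n. Here n = 18.
C_n = (2n)!/(n!(n+1)!), so C_{18} = 36!/(18! x 19!) = C(36,18)/19 = 9075135300/19.

Final answer: C_{18} = 477638700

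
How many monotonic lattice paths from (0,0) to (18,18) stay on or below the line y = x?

Total monotonic paths to (18,18): C(36,18) = 9075135300.
By the reflection principle, paths that go above the diagonal number C(36,19) = 8597496600.
Valid Dyck paths: 9075135300 - 8597496600.
(These counts are the Catalan numbers.)

Final answer: C_{18} = 477638700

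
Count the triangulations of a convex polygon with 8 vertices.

The structures are counted by the Catalan number C_n. Here n = 8 - 2 = 6.
C_n = C(2n,n) - C(2n,n+1), so C_{6} = C(12,6) - C(12,7) = 924 - 792.

Final answer: C_{6} = 132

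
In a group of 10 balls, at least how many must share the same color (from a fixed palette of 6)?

There are 6 possible values for color (from a fixed palette of 6). With 10 balls and 6 categories, by pigeonhole: ceiling(10/6).

Final answer: 2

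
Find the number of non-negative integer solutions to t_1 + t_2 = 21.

Stars and bars with 21 stars and 1 bars:
C(21+2-1, 2-1) = C(22,1).

Final answer: C(22,1) = 22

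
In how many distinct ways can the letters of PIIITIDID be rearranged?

Letters (D:2, I:5, P:1, T:1). Total letters: 9.
Permutations = 9!/(5! x 2!).

Final answer: 1512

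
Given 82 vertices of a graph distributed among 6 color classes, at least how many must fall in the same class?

By pigeonhole with 82 objects and 6 categories: ceiling(82/6).

Final answer: 14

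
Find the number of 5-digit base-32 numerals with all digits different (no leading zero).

First digit: 31 (nonzero). Second: 31 (not first). Third: 30, etc.
Total: 31 x 31 x 30 x 29 x 28.

Final answer: 23409960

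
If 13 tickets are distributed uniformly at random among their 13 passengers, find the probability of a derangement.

Use the recurrence D(n) = (n-1)(D(n-1) + D(n-2)) with D(0)=1, D(1)=0.
Building up: D(2)=1, D(3)=2, D(4)=9, D(5)=44, D(6)=265, D(7)=1854, D(8)=14833, D(9)=133496, D(10)=1334961, D(11)=14684570, D(12)=176214841, D(13)=2290792932.
Total arrangements: 13! = 6227020800.
Probability = D(13)/13! = 63633137/172972800.

Final answer: D(13)/13! = 2290792932/6227020800 = 0.367879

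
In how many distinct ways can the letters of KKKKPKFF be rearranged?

Letters (F:2, K:5, P:1). Total letters: 8.
Permutations = 8!/(5! x 2!).

Final answer: 168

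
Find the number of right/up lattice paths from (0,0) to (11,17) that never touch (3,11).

Total paths to (11,17): C(28,17) = 21474180.
Paths through (3,11): C(14,11) x C(14,6) = 1093092.
Avoiding (3,11): 21474180 - 1093092.

Final answer: 20381088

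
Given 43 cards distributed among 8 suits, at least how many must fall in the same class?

By pigeonhole with 43 objects and 8 categories: ceiling(43/8).

Final answer: 6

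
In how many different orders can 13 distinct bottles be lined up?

The number of ways to arrange 13 distinct objects is 13!.

Final answer: 13! = 6227020800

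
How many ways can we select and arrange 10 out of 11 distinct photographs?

P(11,10) = 11!/(11-10)! = 11!/1!.

Final answer: P(11,10) = 39916800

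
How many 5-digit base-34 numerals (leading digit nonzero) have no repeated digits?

First digit: 33 (nonzero). Second: 33 (not first). Third: 32, etc.
Total: 33 x 33 x 32 x 31 x 30.

Final answer: 32408640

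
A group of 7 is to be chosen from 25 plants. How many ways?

C(25,7) = 25!/(7! x (25-7)!).

Final answer: C(25,7) = 480700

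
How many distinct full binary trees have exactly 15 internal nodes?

This is counted by the nth Catalan number C_n. Here n = 15.
C_n = C(2n,n) - C(2n,n+1), so C_{15} = C(30,15) - C(30,16) = 155117520 - 145422675.

Final answer: C_{15} = 9694845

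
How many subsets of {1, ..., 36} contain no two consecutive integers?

Let a(n) count such subsets of {1, ..., n}. Either n is excluded (a(n-1) ways) or n is included, forcing n-1 out (a(n-2) ways), so a(n) = a(n-1) + a(n-2) with a(1)=2, a(2)=3.
Iterating the recurrence: a(1)=2, a(2)=3, a(3)=5, a(4)=8, a(5)=13, a(6)=21, a(7)=34, a(8)=55, a(9)=89, a(10)=144, a(11)=233, a(12)=377, a(13)=610, a(14)=987, a(15)=1597, a(16)=2584, a(17)=4181, a(18)=6765, a(19)=10946, a(20)=17711, a(21)=28657, a(22)=46368, a(23)=75025, a(24)=121393, a(25)=196418, a(26)=317811, a(27)=514229, a(28)=832040, a(29)=1346269, a(30)=2178309, a(31)=3524578, a(32)=5702887, a(33)=9227465, a(34)=14930352, a(35)=24157817, a(36)=39088169.

Final answer: 39088169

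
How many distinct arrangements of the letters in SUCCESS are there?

Letters (C:2, E:1, S:3, U:1). Total letters: 7.
Permutations = 7!/(3! x 2!).

Final answer: 420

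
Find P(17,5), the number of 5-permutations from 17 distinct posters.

P(17,5) = 17!/(17-5)! = 17!/12!.

Final answer: P(17,5) = 742560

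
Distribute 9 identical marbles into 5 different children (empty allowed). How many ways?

Stars and bars: C(n+k-1, k-1) = C(13,4).

Final answer: C(13,4) = 715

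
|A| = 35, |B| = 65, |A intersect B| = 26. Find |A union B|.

|A union B| = |A| + |B| - |A intersect B| = 35 + 65 - 26.

Final answer: 74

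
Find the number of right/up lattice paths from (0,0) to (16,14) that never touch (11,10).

Total paths to (16,14): C(30,14) = 145422675.
Paths through (11,10): C(21,10) x C(9,4) = 44442216.
Avoiding (11,10): 145422675 - 44442216.

Final answer: 100980459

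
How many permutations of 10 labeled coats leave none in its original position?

Use the recurrence D(n) = (n-1)(D(n-1) + D(n-2)) with D(0)=1, D(1)=0.
D(2) = 1 x (0 + 1) = 1
D(3) = 2 x (1 + 0) = 2
D(4) = 3 x (2 + 1) = 9
D(5) = 4 x (9 + 2) = 44
D(6) = 5 x (44 + 9) = 265
D(7) = 6 x (265 + 44) = 1854
D(8) = 7 x (1854 + 265) = 14833
D(9) = 8 x (14833 + 1854) = 133496
D(10) = 9 x (D(9) + D(8)) = 9 x (133496 + 14833)

Final answer: D(10) = 1334961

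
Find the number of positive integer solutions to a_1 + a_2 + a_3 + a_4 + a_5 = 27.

Substitute a'_i = a_i - 1 (so a'_i >= 0). Then sum a'_i = 27 - 5 = 22.
Stars and bars: C(22+5-1, 5-1) = C(26,4).

Final answer: C(26,4) = 14950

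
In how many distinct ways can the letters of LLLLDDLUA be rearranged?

Letters (A:1, D:2, L:5, U:1). Total letters: 9.
Permutations = 9!/(5! x 2!).

Final answer: 1512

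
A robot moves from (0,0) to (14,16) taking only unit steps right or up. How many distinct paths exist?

Each path has 14 right steps and 16 up steps in some order (30 steps total).
Choose which 16 of the 30 steps are up: C(30,16).

Final answer: C(30,16) = 145422675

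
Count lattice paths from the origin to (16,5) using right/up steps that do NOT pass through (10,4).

Total paths to (16,5): C(21,5) = 20349.
Paths through (10,4): C(14,4) x C(7,1) = 7007.
Avoiding (10,4): 20349 - 7007.

Final answer: 13342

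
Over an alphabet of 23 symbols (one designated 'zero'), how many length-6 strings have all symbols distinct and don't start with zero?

First digit: 22 (nonzero). Second: 22 (not first). Third: 21, etc.
Total: 22 x 22 x 21 x 20 x 19 x 18.

Final answer: 69521760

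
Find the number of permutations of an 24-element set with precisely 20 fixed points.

Choose which 20 elements are fixed: C(24,20) = 10626.
Derange the remaining 4 using D(j) = (j-1)(D(j-1) + D(j-2)), D(0)=1, D(1)=0: D(2)=1, D(3)=2, D(4)=9.
Total: 10626 x 9.

Final answer: C(24,20) D(4) = 95634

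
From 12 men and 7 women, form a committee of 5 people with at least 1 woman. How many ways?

Sum over valid woman counts:
C(7,1)C(12,4) = 3465
C(7,2)C(12,3) = 4620
C(7,3)C(12,2) = 2310
C(7,4)C(12,1) = 420
C(7,5)C(12,0) = 21
Total: 3465 + 4620 + 2310 + 420 + 21.

Final answer: 10836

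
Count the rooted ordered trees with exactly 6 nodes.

This is a standard Catalan-number count: the answer is C_n. Here n = 6 - 1 = 5.
C_n = C(2n,n)/(n+1), so C_{5} = C(10,5)/6 = 252/6.

Final answer: C_{5} = 42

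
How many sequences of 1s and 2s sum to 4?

Condition on the final move: it is a 1-step (f(n-1) ways to get there) or a 2-step (f(n-2) ways), so f(n) = f(n-1) + f(n-2), with f(1)=1, f(2)=2.
Iterating the recurrence: f(1)=1, f(2)=2, f(3)=3, f(4)=5.

Final answer: 5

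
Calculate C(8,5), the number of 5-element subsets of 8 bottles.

C(8,5) = 8!/(5! x (8-5)!).

Final answer: C(8,5) = 56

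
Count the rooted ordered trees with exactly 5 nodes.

This is counted by the nth Catalan number C_n. Here n = 5 - 1 = 4.
C_n = (2n)!/(n!(n+1)!), so C_{4} = 8!/(4! x 5!) = C(8,4)/5 = 70/5.

Final answer: C_{4} = 14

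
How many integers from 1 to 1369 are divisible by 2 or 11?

Multiples of 2: 684. Multiples of 11: 124. Of both (lcm=22): 62.
By inclusion-exclusion: 684 + 124 - 62.

Final answer: 746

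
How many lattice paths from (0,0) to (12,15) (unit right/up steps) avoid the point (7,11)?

Total paths to (12,15): C(27,15) = 17383860.
Paths through (7,11): C(18,11) x C(9,4) = 4009824.
Avoiding (7,11): 17383860 - 4009824.

Final answer: 13374036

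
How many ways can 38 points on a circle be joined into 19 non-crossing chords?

This is a standard Catalan-number count: the answer is C_n. Here n = 38/2 = 19.
C_n = (2n)!/(n!(n+1)!), so C_{19} = 38!/(19! x 20!) = C(38,19)/20 = 35345263800/20.

Final answer: C_{19} = 1767263190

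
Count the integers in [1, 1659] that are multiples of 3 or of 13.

Multiples of 3: 553. Multiples of 13: 127. Of both (lcm=39): 42.
By inclusion-exclusion: 553 + 127 - 42.

Final answer: 638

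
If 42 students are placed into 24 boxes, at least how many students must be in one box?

By the pigeonhole principle: ceiling(42/24).

Final answer: 2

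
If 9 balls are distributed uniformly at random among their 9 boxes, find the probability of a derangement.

Use the recurrence D(n) = (n-1)(D(n-1) + D(n-2)) with D(0)=1, D(1)=0.
Building up: D(2)=1, D(3)=2, D(4)=9, D(5)=44, D(6)=265, D(7)=1854, D(8)=14833, D(9)=133496.
Total arrangements: 9! = 362880.
Probability = D(9)/9! = 16687/45360.

Final answer: D(9)/9! = 133496/362880 = 0.367879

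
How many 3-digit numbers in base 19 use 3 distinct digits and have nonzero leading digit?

First digit: 18 (nonzero). Second: 18 (not first). Third: 17, etc.
Total: 18 x 18 x 17.

Final answer: 5508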